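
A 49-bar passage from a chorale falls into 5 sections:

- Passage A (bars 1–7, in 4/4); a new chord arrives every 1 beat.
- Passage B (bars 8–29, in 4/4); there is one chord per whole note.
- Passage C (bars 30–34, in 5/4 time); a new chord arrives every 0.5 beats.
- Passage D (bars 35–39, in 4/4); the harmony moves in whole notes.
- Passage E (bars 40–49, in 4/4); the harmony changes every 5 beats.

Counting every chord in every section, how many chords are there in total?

A has 28 beats and chords last 1 each, so 28 chords.
B has 88 beats and chords last 4 each, so 22 chords.
C has 25 beats and chords last 0.5 each, so 50 chords.
D has 20 beats and chords last 4 each, so 5 chords.
E has 40 beats and chords last 5 each, so 8 chords.
Total: 28 + 22 + 50 + 5 + 8 = 113.

113 chords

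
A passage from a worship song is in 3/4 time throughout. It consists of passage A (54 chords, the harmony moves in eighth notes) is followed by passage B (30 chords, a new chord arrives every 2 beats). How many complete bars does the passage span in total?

29 bars

A: 54 × 0.5 = 27 beats = 9 bars.
B: 30 × 2 = 60 beats = 20 bars.
Total: 9 + 20 = 29 bars.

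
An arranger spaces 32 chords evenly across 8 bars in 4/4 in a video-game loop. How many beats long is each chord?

8 bars × 4 beats/bar = 32 beats total.
32 beats ÷ 32 chords = 1 beats per chord.
(That is a quarter note.)

1 beat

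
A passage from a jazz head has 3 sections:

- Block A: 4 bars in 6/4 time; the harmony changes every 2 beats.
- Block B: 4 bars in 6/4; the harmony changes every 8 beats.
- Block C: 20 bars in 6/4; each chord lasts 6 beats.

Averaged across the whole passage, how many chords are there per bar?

1.25 chords per bar

A: 4 bars of 6 beats is 24 beats; at 2 beats each that's 12 chords.
B: 4 bars of 6 beats is 24 beats; at 8 beats each that's 3 chords.
C: 20 bars of 6 beats is 120 beats; at 6 beats each that's 20 chords.
Overall: 35 chords over 28 bars → 35/28 = 1.25 chords per bar.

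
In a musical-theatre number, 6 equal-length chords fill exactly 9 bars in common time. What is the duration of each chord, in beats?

9 bars × 4 beats/bar = 36 beats total.
36 beats ÷ 6 chords = 6 beats per chord.

6 beats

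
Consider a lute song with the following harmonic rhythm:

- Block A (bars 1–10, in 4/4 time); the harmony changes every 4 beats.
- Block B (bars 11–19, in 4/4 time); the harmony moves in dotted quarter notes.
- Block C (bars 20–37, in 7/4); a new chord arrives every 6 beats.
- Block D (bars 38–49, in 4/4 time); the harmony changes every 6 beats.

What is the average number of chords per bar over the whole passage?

9/7 chords per bar

A: 10 bars of 4 beats is 40 beats; at 4 beats each that's 10 chords.
B: 9 bars of 4 beats is 36 beats; at 1.5 beats each that's 24 chords.
C: 18 bars of 7 beats is 126 beats; at 6 beats each that's 21 chords.
D: 12 bars of 4 beats is 48 beats; at 6 beats each that's 8 chords.
Overall: 63 chords over 49 bars → 63/49 = 9/7 chords per bar.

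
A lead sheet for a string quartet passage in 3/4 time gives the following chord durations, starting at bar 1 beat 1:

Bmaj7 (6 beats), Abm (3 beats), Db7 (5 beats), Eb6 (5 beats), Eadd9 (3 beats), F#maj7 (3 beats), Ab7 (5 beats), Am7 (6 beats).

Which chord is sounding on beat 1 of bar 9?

Beat 1 of bar 9 is beat (9−1)×3 + 1 = 25 overall.
Running totals: Bmaj7 ends at 6, Abm ends at 9, Db7 ends at 14, Eb6 ends at 19, Eadd9 ends at 22, F#maj7 ends at 25.
Beat 25 falls within F#maj7.

F#maj7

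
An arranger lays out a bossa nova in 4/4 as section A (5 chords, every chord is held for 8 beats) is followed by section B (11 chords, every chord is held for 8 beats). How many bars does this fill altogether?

32 bars

A: 5 × 8 = 40 beats = 10 bars.
B: 11 × 8 = 88 beats = 22 bars.
Total: 10 + 22 = 32 bars.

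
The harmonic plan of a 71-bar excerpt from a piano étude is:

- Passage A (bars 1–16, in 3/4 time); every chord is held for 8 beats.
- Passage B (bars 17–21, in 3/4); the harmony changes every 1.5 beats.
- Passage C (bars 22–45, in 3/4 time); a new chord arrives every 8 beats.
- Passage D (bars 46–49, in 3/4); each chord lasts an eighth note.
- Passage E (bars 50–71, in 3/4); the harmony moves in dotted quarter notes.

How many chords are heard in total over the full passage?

93 chords

A: 16 bars × 3 beats = 48 beats; 8 beats/chord → 6 chords.
B: 5 bars × 3 beats = 15 beats; 1.5 beats/chord → 10 chords.
C: 24 bars × 3 beats = 72 beats; 8 beats/chord → 9 chords.
D: 4 bars × 3 beats = 12 beats; 0.5 beats/chord → 24 chords.
E: 22 bars × 3 beats = 66 beats; 1.5 beats/chord → 44 chords.
Total: 6 + 10 + 9 + 24 + 44 = 93.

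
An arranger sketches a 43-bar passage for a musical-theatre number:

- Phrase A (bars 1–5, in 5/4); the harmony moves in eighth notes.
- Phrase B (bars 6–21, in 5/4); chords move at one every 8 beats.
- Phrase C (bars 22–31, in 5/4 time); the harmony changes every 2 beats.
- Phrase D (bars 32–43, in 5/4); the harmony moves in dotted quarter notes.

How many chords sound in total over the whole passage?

A: 5·5 = 25 beats, 25/0.5 = 50 chords.
B: 16·5 = 80 beats, 80/8 = 10 chords.
C: 10·5 = 50 beats, 50/2 = 25 chords.
D: 12·5 = 60 beats, 60/1.5 = 40 chords.
Total: 50 + 10 + 25 + 40 = 125.

125 chords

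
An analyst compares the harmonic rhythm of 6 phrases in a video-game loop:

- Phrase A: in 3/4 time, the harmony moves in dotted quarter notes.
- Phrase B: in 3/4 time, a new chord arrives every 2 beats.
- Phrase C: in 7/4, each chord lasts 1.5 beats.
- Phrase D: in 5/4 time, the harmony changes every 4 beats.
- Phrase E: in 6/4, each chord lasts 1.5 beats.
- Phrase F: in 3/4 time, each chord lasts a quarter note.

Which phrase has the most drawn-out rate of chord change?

A: 3 beats/bar ÷ 1.5 beats/chord = 2 chords/bar.
B: 3 beats/bar ÷ 2 beats/chord = 1.5 chords/bar.
C: 7 beats/bar ÷ 1.5 beats/chord = 14/3 chords/bar.
D: 5 beats/bar ÷ 4 beats/chord = 1.25 chords/bar.
E: 6 beats/bar ÷ 1.5 beats/chord = 4 chords/bar.
F: 3 beats/bar ÷ 1 beat/chord = 3 chords/bar.
Slowest is D at 1.25 chords/bar.

Phrase D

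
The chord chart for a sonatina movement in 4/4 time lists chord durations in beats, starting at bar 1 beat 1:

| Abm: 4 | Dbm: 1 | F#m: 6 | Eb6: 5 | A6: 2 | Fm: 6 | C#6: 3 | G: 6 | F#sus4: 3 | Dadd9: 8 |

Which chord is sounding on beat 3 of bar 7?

C#6

Beat 3 of bar 7 is beat (7−1)×4 + 3 = 27 overall.
Running totals: Abm ends at 4, Dbm ends at 5, F#m ends at 11, Eb6 ends at 16, A6 ends at 18, Fm ends at 24, C#6 ends at 27.
Beat 27 falls within C#6.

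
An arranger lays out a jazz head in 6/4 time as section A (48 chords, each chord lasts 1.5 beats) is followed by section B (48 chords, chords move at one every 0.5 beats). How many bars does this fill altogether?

A: 48 × 1.5 = 72 beats = 12 bars.
B: 48 × 0.5 = 24 beats = 4 bars.
Total: 12 + 4 = 16 bars.

16 bars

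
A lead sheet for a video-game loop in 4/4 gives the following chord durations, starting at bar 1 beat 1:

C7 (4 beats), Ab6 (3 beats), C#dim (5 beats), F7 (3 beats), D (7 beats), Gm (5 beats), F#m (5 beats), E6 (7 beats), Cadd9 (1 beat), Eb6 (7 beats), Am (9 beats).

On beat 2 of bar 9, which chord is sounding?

E6

Beat 2 of bar 9 is beat (9−1)×4 + 2 = 34 overall.
Running totals: C7 ends at 4, Ab6 ends at 7, C#dim ends at 12, F7 ends at 15, D ends at 22, Gm ends at 27, F#m ends at 32, E6 ends at 39.
Beat 34 falls within E6.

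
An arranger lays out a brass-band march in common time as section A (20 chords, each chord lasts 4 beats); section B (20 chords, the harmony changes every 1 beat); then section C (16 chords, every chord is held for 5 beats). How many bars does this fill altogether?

45 bars

A: 20 × 4 = 80 beats = 20 bars.
B: 20 × 1 = 20 beats = 5 bars.
C: 16 × 5 = 80 beats = 20 bars.
Total: 20 + 5 + 20 = 45 bars.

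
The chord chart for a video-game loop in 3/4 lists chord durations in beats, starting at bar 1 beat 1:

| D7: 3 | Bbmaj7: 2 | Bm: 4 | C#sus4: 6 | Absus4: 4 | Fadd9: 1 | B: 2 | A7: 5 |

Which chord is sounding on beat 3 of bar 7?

Beat 3 of bar 7 is beat (7−1)×3 + 3 = 21 overall.
Running totals: D7 ends at 3, Bbmaj7 ends at 5, Bm ends at 9, C#sus4 ends at 15, Absus4 ends at 19, Fadd9 ends at 20, B ends at 22.
Beat 21 falls within B.

B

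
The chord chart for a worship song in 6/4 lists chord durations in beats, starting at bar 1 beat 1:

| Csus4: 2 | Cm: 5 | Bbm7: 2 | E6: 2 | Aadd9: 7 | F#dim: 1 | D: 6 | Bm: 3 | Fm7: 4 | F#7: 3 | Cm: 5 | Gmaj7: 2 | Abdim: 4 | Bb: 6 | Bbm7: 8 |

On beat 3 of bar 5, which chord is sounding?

Beat 3 of bar 5 is beat (5−1)×6 + 3 = 27 overall.
Running totals: Csus4 ends at 2, Cm ends at 7, Bbm7 ends at 9, E6 ends at 11, Aadd9 ends at 18, F#dim ends at 19, D ends at 25, Bm ends at 28.
Beat 27 falls within Bm.

Bm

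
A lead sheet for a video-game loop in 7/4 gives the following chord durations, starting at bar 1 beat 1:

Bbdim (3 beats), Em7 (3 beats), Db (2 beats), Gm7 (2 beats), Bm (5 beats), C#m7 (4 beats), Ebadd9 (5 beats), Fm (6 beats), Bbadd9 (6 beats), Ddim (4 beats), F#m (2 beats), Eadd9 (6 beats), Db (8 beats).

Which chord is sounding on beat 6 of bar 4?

Beat 6 of bar 4 is beat (4−1)×7 + 6 = 27 overall.
Running totals: Bbdim ends at 3, Em7 ends at 6, Db ends at 8, Gm7 ends at 10, Bm ends at 15, C#m7 ends at 19, Ebadd9 ends at 24, Fm ends at 30.
Beat 27 falls within Fm.

Fm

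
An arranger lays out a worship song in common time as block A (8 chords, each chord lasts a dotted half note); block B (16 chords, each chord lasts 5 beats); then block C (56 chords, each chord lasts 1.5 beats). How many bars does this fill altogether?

47 bars

A: 8 × 3 = 24 beats = 6 bars.
B: 16 × 5 = 80 beats = 20 bars.
C: 56 × 1.5 = 84 beats = 21 bars.
Total: 6 + 20 + 21 = 47 bars.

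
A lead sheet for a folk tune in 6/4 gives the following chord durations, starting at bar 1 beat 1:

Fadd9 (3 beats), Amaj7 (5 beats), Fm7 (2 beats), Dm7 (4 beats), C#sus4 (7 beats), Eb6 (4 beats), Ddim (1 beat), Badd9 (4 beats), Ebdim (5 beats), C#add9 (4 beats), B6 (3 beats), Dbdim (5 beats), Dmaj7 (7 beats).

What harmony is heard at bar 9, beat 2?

Dmaj7

Beat 2 of bar 9 is beat (9−1)×6 + 2 = 50 overall.
Running totals: Fadd9 ends at 3, Amaj7 ends at 8, Fm7 ends at 10, Dm7 ends at 14, C#sus4 ends at 21, Eb6 ends at 25, Ddim ends at 26, Badd9 ends at 30, Ebdim ends at 35, C#add9 ends at 39, B6 ends at 42, Dbdim ends at 47, Dmaj7 ends at 54.
Beat 50 falls within Dmaj7.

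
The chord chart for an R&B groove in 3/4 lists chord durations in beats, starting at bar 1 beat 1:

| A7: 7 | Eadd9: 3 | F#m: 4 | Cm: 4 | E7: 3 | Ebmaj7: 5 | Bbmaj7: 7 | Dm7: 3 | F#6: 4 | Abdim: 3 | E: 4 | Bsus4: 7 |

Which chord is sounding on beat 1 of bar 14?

Beat 1 of bar 14 is beat (14−1)×3 + 1 = 40 overall.
Running totals: A7 ends at 7, Eadd9 ends at 10, F#m ends at 14, Cm ends at 18, E7 ends at 21, Ebmaj7 ends at 26, Bbmaj7 ends at 33, Dm7 ends at 36, F#6 ends at 40.
Beat 40 falls within F#6.

F#6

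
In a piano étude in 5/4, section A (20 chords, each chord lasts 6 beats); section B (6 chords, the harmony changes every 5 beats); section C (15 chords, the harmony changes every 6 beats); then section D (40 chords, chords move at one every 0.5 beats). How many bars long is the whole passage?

A: 20 × 6 = 120 beats = 24 bars.
B: 6 × 5 = 30 beats = 6 bars.
C: 15 × 6 = 90 beats = 18 bars.
D: 40 × 0.5 = 20 beats = 4 bars.
Total: 24 + 6 + 18 + 4 = 52 bars.

52 bars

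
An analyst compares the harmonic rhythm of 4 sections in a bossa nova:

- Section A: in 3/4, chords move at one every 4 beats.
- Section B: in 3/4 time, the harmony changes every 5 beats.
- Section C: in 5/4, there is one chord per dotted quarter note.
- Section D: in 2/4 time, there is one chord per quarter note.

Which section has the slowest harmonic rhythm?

Section B

A: 3/4 = 0.75 chords/bar.
B: 3/5 = 0.6 chords/bar.
C: 5/1.5 = 10/3 chords/bar.
D: 2/1 = 2 chords/bar.
Slowest is B at 0.6 chords/bar.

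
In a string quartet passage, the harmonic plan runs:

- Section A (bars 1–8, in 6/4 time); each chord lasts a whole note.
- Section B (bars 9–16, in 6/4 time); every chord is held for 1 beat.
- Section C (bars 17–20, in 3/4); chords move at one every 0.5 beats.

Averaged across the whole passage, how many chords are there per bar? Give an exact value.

4.2 chords per bar

A: 8 × 6 = 48 beats ÷ 4 = 12 chords.
B: 8 × 6 = 48 beats ÷ 1 = 48 chords.
C: 4 × 3 = 12 beats ÷ 0.5 = 24 chords.
Overall: 84 chords over 20 bars → 84/20 = 4.2 chords per bar.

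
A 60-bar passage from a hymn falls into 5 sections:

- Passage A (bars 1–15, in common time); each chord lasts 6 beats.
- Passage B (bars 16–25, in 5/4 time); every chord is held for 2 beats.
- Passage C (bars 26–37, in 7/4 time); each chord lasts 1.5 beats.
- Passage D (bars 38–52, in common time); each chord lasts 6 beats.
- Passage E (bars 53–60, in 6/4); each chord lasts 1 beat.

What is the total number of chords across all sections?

149 chords

A has 60 beats and chords last 6 each, so 10 chords.
B has 50 beats and chords last 2 each, so 25 chords.
C has 84 beats and chords last 1.5 each, so 56 chords.
D has 60 beats and chords last 6 each, so 10 chords.
E has 48 beats and chords last 1 each, so 48 chords.
Total: 10 + 25 + 56 + 10 + 48 = 149.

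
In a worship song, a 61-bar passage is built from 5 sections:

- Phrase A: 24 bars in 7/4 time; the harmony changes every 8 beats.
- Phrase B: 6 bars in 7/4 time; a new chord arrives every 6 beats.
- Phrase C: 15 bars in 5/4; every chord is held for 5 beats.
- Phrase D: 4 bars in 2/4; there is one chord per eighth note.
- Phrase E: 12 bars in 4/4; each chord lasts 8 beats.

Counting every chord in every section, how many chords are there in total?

65 chords

A: 24·7 = 168 beats, 168/8 = 21 chords.
B: 6·7 = 42 beats, 42/6 = 7 chords.
C: 15·5 = 75 beats, 75/5 = 15 chords.
D: 4·2 = 8 beats, 8/0.5 = 16 chords.
E: 12·4 = 48 beats, 48/8 = 6 chords.
Total: 21 + 7 + 15 + 16 + 6 = 65.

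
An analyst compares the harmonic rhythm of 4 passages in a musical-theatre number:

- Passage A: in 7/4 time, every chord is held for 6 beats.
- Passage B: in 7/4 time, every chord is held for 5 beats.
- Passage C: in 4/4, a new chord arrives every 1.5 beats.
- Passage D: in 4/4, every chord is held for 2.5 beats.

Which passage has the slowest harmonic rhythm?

Passage A

A: 7 beats/bar ÷ 6 beats/chord = 7/6 chords/bar.
B: 7 beats/bar ÷ 5 beats/chord = 1.4 chords/bar.
C: 4 beats/bar ÷ 1.5 beats/chord = 8/3 chords/bar.
D: 4 beats/bar ÷ 2.5 beats/chord = 1.6 chords/bar.
Slowest is A at 7/6 chords/bar.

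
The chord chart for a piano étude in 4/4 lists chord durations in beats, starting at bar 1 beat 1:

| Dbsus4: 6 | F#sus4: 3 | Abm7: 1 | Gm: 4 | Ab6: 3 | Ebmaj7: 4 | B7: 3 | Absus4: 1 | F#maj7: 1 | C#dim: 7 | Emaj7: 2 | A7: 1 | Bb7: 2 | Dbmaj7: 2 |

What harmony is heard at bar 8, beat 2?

C#dim

Beat 2 of bar 8 is beat (8−1)×4 + 2 = 30 overall.
Running totals: Dbsus4 ends at 6, F#sus4 ends at 9, Abm7 ends at 10, Gm ends at 14, Ab6 ends at 17, Ebmaj7 ends at 21, B7 ends at 24, Absus4 ends at 25, F#maj7 ends at 26, C#dim ends at 33.
Beat 30 falls within C#dim.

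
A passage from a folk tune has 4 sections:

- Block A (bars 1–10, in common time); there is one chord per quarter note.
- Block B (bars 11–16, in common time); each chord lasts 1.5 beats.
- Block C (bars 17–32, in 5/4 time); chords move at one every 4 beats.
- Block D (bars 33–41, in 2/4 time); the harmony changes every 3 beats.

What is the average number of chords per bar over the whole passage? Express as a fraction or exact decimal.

2 chords per bar

A: 10 bars of 4 beats is 40 beats; at 1 beat each that's 40 chords.
B: 6 bars of 4 beats is 24 beats; at 1.5 beats each that's 16 chords.
C: 16 bars of 5 beats is 80 beats; at 4 beats each that's 20 chords.
D: 9 bars of 2 beats is 18 beats; at 3 beats each that's 6 chords.
Overall: 82 chords over 41 bars → 82/41 = 2 chords per bar.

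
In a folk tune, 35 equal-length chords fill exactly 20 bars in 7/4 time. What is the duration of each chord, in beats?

20 bars × 7 beats/bar = 140 beats total.
140 beats ÷ 35 chords = 4 beats per chord.
(That is a whole note.)

4 beats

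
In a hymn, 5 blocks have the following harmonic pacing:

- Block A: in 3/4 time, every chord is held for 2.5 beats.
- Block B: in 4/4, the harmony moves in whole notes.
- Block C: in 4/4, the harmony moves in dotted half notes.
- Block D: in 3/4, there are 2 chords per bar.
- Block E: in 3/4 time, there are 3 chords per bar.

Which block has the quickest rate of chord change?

Block E

A: each chord is 2.5 beats in 3/4, so 1.2 per bar.
B: each chord is 4 beats in 4/4, so 1 per bar.
C: each chord is 3 beats in 4/4, so 4/3 per bar.
D: each chord is 1.5 beats in 3/4, so 2 per bar.
E: each chord is 1 beat in 3/4, so 3 per bar.
Fastest is E at 3 chords/bar.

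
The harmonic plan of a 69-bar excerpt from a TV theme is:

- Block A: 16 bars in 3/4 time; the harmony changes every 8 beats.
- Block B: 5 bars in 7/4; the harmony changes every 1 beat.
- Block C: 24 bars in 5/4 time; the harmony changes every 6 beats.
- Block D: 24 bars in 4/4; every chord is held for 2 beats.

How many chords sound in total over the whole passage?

A: 16 bars × 3 beats = 48 beats; 8 beats/chord → 6 chords.
B: 5 bars × 7 beats = 35 beats; 1 beat/chord → 35 chords.
C: 24 bars × 5 beats = 120 beats; 6 beats/chord → 20 chords.
D: 24 bars × 4 beats = 96 beats; 2 beats/chord → 48 chords.
Total: 6 + 35 + 20 + 48 = 109.

109 chords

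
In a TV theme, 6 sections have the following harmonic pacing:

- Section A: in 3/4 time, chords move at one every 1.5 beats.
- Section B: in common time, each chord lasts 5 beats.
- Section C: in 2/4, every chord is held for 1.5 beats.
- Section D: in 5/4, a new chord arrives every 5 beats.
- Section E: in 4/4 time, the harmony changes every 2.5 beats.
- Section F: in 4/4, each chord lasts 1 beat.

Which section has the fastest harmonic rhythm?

A: 3 beats/bar ÷ 1.5 beats/chord = 2 chords/bar.
B: 4 beats/bar ÷ 5 beats/chord = 0.8 chords/bar.
C: 2 beats/bar ÷ 1.5 beats/chord = 4/3 chords/bar.
D: 5 beats/bar ÷ 5 beats/chord = 1 chord/bar.
E: 4 beats/bar ÷ 2.5 beats/chord = 1.6 chords/bar.
F: 4 beats/bar ÷ 1 beat/chord = 4 chords/bar.
Fastest is F at 4 chords/bar.

Section F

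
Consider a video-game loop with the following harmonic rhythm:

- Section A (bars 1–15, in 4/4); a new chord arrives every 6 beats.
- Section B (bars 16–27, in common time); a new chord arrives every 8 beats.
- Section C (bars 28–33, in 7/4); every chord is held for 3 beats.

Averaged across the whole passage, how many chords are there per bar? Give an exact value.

10/11 chords per bar

A: 15 × 4 = 60 beats ÷ 6 = 10 chords.
B: 12 × 4 = 48 beats ÷ 8 = 6 chords.
C: 6 × 7 = 42 beats ÷ 3 = 14 chords.
Overall: 30 chords over 33 bars → 30/33 = 10/11 chords per bar.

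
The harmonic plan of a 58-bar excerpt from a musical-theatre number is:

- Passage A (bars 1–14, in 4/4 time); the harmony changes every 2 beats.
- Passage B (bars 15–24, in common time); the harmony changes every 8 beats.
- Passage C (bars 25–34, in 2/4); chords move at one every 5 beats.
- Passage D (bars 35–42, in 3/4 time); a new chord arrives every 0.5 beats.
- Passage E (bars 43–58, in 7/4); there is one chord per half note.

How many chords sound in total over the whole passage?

141 chords

A: 14·4 = 56 beats, 56/2 = 28 chords.
B: 10·4 = 40 beats, 40/8 = 5 chords.
C: 10·2 = 20 beats, 20/5 = 4 chords.
D: 8·3 = 24 beats, 24/0.5 = 48 chords.
E: 16·7 = 112 beats, 112/2 = 56 chords.
Total: 28 + 5 + 4 + 48 + 56 = 141.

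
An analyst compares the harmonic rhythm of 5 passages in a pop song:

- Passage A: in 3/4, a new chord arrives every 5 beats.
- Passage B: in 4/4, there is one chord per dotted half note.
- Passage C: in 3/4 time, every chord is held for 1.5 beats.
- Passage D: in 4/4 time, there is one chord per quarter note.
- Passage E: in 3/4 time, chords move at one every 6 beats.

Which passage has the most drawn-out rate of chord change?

A: 3/5 = 0.6 chords/bar.
B: 4/3 = 4/3 chords/bar.
C: 3/1.5 = 2 chords/bar.
D: 4/1 = 4 chords/bar.
E: 3/6 = 0.5 chords/bar.
Slowest is E at 0.5 chords/bar.

Passage E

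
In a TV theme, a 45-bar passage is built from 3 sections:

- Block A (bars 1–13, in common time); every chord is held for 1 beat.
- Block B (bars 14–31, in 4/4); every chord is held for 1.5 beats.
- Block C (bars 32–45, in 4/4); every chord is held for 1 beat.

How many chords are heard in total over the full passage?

156 chords

A: 13·4 = 52 beats, 52/1 = 52 chords.
B: 18·4 = 72 beats, 72/1.5 = 48 chords.
C: 14·4 = 56 beats, 56/1 = 56 chords.
Total: 52 + 48 + 56 = 156.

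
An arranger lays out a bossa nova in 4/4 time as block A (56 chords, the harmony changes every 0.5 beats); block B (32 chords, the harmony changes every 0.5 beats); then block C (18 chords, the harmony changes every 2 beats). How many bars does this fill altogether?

A: 56 × 0.5 = 28 beats = 7 bars.
B: 32 × 0.5 = 16 beats = 4 bars.
C: 18 × 2 = 36 beats = 9 bars.
Total: 7 + 4 + 9 = 20 bars.

20 bars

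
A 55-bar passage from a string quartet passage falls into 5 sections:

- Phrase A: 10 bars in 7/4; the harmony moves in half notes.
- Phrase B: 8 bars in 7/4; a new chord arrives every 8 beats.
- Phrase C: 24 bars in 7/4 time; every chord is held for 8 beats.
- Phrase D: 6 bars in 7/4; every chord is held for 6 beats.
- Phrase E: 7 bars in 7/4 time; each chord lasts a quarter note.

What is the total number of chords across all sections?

A: 10 bars × 7 beats = 70 beats; 2 beats/chord → 35 chords.
B: 8 bars × 7 beats = 56 beats; 8 beats/chord → 7 chords.
C: 24 bars × 7 beats = 168 beats; 8 beats/chord → 21 chords.
D: 6 bars × 7 beats = 42 beats; 6 beats/chord → 7 chords.
E: 7 bars × 7 beats = 49 beats; 1 beat/chord → 49 chords.
Total: 35 + 7 + 21 + 7 + 49 = 119.

119 chords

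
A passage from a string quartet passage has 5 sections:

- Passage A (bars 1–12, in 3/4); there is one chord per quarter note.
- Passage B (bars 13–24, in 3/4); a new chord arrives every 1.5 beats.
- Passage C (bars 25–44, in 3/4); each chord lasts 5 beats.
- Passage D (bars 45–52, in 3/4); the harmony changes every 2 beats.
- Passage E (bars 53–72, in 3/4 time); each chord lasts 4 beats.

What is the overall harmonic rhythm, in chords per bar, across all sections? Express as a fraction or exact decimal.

1.375 chords per bar

A: 12 bars of 3 beats is 36 beats; at 1 beat each that's 36 chords.
B: 12 bars of 3 beats is 36 beats; at 1.5 beats each that's 24 chords.
C: 20 bars of 3 beats is 60 beats; at 5 beats each that's 12 chords.
D: 8 bars of 3 beats is 24 beats; at 2 beats each that's 12 chords.
E: 20 bars of 3 beats is 60 beats; at 4 beats each that's 15 chords.
Overall: 99 chords over 72 bars → 99/72 = 1.375 chords per bar.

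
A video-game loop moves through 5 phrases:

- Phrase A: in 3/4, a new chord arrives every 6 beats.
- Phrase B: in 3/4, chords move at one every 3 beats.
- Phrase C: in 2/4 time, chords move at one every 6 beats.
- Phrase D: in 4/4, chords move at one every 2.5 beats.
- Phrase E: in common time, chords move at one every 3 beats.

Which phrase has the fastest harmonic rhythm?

Phrase D

A: each chord is 6 beats in 3/4, so 0.5 per bar.
B: each chord is 3 beats in 3/4, so 1 per bar.
C: each chord is 6 beats in 2/4, so 1/3 per bar.
D: each chord is 2.5 beats in 4/4, so 1.6 per bar.
E: each chord is 3 beats in 4/4, so 4/3 per bar.
Fastest is D at 1.6 chords/bar.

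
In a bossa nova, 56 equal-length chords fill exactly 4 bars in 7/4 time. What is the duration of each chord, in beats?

0.5 beats

4 bars × 7 beats/bar = 28 beats total.
28 beats ÷ 56 chords = 0.5 beats per chord.
(That is an eighth note.)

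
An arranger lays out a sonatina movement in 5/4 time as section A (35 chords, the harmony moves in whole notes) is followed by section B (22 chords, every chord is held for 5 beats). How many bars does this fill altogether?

50 bars

A: 35 × 4 = 140 beats = 28 bars.
B: 22 × 5 = 110 beats = 22 bars.
Total: 28 + 22 = 50 bars.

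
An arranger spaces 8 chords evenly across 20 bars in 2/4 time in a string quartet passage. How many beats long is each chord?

5 beats

20 bars × 2 beats/bar = 40 beats total.
40 beats ÷ 8 chords = 5 beats per chord.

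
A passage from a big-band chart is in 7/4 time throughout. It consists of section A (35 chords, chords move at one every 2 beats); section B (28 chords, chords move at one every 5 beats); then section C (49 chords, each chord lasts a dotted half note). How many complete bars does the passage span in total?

A: 35 × 2 = 70 beats = 10 bars.
B: 28 × 5 = 140 beats = 20 bars.
C: 49 × 3 = 147 beats = 21 bars.
Total: 10 + 20 + 21 = 51 bars.

51 bars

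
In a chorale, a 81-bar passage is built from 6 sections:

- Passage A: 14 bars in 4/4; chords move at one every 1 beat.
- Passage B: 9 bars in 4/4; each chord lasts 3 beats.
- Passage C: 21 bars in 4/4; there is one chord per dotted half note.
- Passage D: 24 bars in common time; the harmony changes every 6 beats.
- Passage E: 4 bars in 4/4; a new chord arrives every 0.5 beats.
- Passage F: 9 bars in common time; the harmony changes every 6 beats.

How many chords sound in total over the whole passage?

150 chords

A has 56 beats and chords last 1 each, so 56 chords.
B has 36 beats and chords last 3 each, so 12 chords.
C has 84 beats and chords last 3 each, so 28 chords.
D has 96 beats and chords last 6 each, so 16 chords.
E has 16 beats and chords last 0.5 each, so 32 chords.
F has 36 beats and chords last 6 each, so 6 chords.
Total: 56 + 12 + 28 + 16 + 32 + 6 = 150.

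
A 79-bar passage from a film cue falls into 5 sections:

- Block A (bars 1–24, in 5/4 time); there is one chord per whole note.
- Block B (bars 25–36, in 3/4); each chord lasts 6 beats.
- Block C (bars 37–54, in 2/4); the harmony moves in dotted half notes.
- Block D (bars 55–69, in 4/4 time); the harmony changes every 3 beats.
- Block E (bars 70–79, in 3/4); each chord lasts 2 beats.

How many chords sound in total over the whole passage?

A: 24 bars × 5 beats = 120 beats; 4 beats/chord → 30 chords.
B: 12 bars × 3 beats = 36 beats; 6 beats/chord → 6 chords.
C: 18 bars × 2 beats = 36 beats; 3 beats/chord → 12 chords.
D: 15 bars × 4 beats = 60 beats; 3 beats/chord → 20 chords.
E: 10 bars × 3 beats = 30 beats; 2 beats/chord → 15 chords.
Total: 30 + 6 + 12 + 20 + 15 = 83.

83 chords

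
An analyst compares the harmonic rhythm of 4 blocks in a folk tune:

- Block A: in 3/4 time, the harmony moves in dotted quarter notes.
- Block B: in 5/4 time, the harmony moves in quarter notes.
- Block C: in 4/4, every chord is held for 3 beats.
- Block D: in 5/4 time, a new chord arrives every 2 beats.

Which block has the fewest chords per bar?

A: 3 beats/bar ÷ 1.5 beats/chord = 2 chords/bar.
B: 5 beats/bar ÷ 1 beat/chord = 5 chords/bar.
C: 4 beats/bar ÷ 3 beats/chord = 4/3 chords/bar.
D: 5 beats/bar ÷ 2 beats/chord = 2.5 chords/bar.
Slowest is C at 4/3 chords/bar.

Block C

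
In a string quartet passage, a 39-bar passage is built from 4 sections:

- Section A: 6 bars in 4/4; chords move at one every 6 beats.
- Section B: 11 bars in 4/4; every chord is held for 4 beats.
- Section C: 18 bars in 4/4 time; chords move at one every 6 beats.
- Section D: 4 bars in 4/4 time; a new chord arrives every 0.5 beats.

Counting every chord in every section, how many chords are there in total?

59 chords

A: 6 bars × 4 beats = 24 beats; 6 beats/chord → 4 chords.
B: 11 bars × 4 beats = 44 beats; 4 beats/chord → 11 chords.
C: 18 bars × 4 beats = 72 beats; 6 beats/chord → 12 chords.
D: 4 bars × 4 beats = 16 beats; 0.5 beats/chord → 32 chords.
Total: 4 + 11 + 12 + 32 = 59.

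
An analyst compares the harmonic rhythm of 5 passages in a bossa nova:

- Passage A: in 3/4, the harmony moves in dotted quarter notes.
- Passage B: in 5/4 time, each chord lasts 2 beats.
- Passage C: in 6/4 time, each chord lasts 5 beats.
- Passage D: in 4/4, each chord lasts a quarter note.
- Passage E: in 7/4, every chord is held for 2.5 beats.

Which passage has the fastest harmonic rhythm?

Passage D

A: each chord is 1.5 beats in 3/4, so 2 per bar.
B: each chord is 2 beats in 5/4, so 2.5 per bar.
C: each chord is 5 beats in 6/4, so 1.2 per bar.
D: each chord is 1 beat in 4/4, so 4 per bar.
E: each chord is 2.5 beats in 7/4, so 2.8 per bar.
Fastest is D at 4 chords/bar.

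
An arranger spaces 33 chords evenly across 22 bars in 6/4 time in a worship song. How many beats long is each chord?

22 bars × 6 beats/bar = 132 beats total.
132 beats ÷ 33 chords = 4 beats per chord.
(That is a whole note.)

4 beats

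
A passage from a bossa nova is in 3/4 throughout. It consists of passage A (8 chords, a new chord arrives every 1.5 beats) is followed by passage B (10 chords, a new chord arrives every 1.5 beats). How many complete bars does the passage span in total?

9 bars

A: 8 × 1.5 = 12 beats = 4 bars.
B: 10 × 1.5 = 15 beats = 5 bars.
Total: 4 + 5 = 9 bars.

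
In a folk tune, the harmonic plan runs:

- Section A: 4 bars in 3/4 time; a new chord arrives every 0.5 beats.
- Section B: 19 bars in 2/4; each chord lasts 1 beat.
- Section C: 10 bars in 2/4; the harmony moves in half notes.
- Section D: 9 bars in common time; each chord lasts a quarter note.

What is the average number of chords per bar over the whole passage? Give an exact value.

A: 4 × 3 = 12 beats ÷ 0.5 = 24 chords.
B: 19 × 2 = 38 beats ÷ 1 = 38 chords.
C: 10 × 2 = 20 beats ÷ 2 = 10 chords.
D: 9 × 4 = 36 beats ÷ 1 = 36 chords.
Overall: 108 chords over 42 bars → 108/42 = 18/7 chords per bar.

18/7 chords per bar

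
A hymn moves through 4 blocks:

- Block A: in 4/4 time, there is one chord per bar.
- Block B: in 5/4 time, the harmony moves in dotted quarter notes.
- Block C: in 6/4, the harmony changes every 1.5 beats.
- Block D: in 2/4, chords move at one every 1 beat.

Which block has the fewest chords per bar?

Block A

A: 4 beats/bar ÷ 4 beats/chord = 1 chord/bar.
B: 5 beats/bar ÷ 1.5 beats/chord = 10/3 chords/bar.
C: 6 beats/bar ÷ 1.5 beats/chord = 4 chords/bar.
D: 2 beats/bar ÷ 1 beat/chord = 2 chords/bar.
Slowest is A at 1 chords/bar.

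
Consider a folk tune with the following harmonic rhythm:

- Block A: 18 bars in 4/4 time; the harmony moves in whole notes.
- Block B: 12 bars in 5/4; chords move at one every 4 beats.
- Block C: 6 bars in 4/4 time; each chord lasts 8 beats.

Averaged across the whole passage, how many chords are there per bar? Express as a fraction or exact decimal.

A: 18 bars of 4 beats is 72 beats; at 4 beats each that's 18 chords.
B: 12 bars of 5 beats is 60 beats; at 4 beats each that's 15 chords.
C: 6 bars of 4 beats is 24 beats; at 8 beats each that's 3 chords.
Overall: 36 chords over 36 bars → 36/36 = 1 chords per bar.

1 chords per bar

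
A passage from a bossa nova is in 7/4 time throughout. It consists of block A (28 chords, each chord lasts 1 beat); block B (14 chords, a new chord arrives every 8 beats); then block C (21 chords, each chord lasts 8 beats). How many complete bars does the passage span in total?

44 bars

A: 28 × 1 = 28 beats = 4 bars.
B: 14 × 8 = 112 beats = 16 bars.
C: 21 × 8 = 168 beats = 24 bars.
Total: 4 + 16 + 24 = 44 bars.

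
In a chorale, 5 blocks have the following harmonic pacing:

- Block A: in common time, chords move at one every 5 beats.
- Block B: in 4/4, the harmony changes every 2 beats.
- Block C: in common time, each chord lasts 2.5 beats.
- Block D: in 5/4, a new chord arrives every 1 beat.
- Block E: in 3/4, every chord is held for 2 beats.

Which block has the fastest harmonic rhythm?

Block D

A: each chord is 5 beats in 4/4, so 0.8 per bar.
B: each chord is 2 beats in 4/4, so 2 per bar.
C: each chord is 2.5 beats in 4/4, so 1.6 per bar.
D: each chord is 1 beat in 5/4, so 5 per bar.
E: each chord is 2 beats in 3/4, so 1.5 per bar.
Fastest is D at 5 chords/bar.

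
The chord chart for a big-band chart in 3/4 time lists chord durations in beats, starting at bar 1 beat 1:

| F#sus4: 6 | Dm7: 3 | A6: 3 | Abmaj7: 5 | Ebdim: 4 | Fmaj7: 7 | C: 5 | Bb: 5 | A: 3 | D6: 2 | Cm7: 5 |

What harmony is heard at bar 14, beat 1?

A

Beat 1 of bar 14 is beat (14−1)×3 + 1 = 40 overall.
Running totals: F#sus4 ends at 6, Dm7 ends at 9, A6 ends at 12, Abmaj7 ends at 17, Ebdim ends at 21, Fmaj7 ends at 28, C ends at 33, Bb ends at 38, A ends at 41.
Beat 40 falls within A.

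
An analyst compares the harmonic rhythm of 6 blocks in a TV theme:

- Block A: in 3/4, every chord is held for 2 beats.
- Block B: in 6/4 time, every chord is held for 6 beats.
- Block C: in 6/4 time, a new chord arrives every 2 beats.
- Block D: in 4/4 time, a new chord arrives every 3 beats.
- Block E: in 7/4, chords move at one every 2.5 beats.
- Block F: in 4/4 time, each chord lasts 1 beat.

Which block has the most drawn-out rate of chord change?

Block B

A: 3 beats/bar ÷ 2 beats/chord = 1.5 chords/bar.
B: 6 beats/bar ÷ 6 beats/chord = 1 chord/bar.
C: 6 beats/bar ÷ 2 beats/chord = 3 chords/bar.
D: 4 beats/bar ÷ 3 beats/chord = 4/3 chords/bar.
E: 7 beats/bar ÷ 2.5 beats/chord = 2.8 chords/bar.
F: 4 beats/bar ÷ 1 beat/chord = 4 chords/bar.
Slowest is B at 1 chords/bar.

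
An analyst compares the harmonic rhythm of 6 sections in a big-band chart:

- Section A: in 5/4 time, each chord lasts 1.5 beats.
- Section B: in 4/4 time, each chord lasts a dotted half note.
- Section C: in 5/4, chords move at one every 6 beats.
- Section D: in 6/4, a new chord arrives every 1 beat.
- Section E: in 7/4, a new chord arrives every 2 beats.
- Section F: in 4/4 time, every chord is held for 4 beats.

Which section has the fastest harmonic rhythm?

Section D

A: 5/1.5 = 10/3 chords/bar.
B: 4/3 = 4/3 chords/bar.
C: 5/6 = 5/6 chords/bar.
D: 6/1 = 6 chords/bar.
E: 7/2 = 3.5 chords/bar.
F: 4/4 = 1 chord/bar.
Fastest is D at 6 chords/bar.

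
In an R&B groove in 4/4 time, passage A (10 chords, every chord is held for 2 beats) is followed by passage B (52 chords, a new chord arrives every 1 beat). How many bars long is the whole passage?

A: 10 × 2 = 20 beats = 5 bars.
B: 52 × 1 = 52 beats = 13 bars.
Total: 5 + 13 = 18 bars.

18 bars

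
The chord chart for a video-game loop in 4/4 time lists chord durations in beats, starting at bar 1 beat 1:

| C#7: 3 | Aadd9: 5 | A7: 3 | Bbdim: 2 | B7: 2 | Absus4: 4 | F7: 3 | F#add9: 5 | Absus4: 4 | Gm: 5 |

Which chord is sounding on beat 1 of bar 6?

F7

Beat 1 of bar 6 is beat (6−1)×4 + 1 = 21 overall.
Running totals: C#7 ends at 3, Aadd9 ends at 8, A7 ends at 11, Bbdim ends at 13, B7 ends at 15, Absus4 ends at 19, F7 ends at 22.
Beat 21 falls within F7.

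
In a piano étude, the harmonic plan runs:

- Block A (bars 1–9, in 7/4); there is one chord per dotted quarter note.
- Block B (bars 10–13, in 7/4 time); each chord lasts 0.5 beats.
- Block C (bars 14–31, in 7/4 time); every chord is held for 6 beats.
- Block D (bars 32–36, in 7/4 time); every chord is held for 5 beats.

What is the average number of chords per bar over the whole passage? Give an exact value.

3.5 chords per bar

A: 9 bars of 7 beats is 63 beats; at 1.5 beats each that's 42 chords.
B: 4 bars of 7 beats is 28 beats; at 0.5 beats each that's 56 chords.
C: 18 bars of 7 beats is 126 beats; at 6 beats each that's 21 chords.
D: 5 bars of 7 beats is 35 beats; at 5 beats each that's 7 chords.
Overall: 126 chords over 36 bars → 126/36 = 3.5 chords per bar.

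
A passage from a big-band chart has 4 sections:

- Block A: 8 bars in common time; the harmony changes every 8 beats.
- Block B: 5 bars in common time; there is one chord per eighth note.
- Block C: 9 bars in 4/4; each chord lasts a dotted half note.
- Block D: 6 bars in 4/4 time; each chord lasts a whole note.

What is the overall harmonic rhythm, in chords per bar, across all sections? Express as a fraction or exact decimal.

31/14 chords per bar

A: 8 bars of 4 beats is 32 beats; at 8 beats each that's 4 chords.
B: 5 bars of 4 beats is 20 beats; at 0.5 beats each that's 40 chords.
C: 9 bars of 4 beats is 36 beats; at 3 beats each that's 12 chords.
D: 6 bars of 4 beats is 24 beats; at 4 beats each that's 6 chords.
Overall: 62 chords over 28 bars → 62/28 = 31/14 chords per bar.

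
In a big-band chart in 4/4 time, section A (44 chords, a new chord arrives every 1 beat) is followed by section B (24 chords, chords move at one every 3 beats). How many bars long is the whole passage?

A: 44 × 1 = 44 beats = 11 bars.
B: 24 × 3 = 72 beats = 18 bars.
Total: 11 + 18 = 29 bars.

29 bars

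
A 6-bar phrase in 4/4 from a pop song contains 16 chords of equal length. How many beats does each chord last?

6 bars × 4 beats/bar = 24 beats total.
24 beats ÷ 16 chords = 1.5 beats per chord.
(That is a dotted quarter note.)

1.5 beats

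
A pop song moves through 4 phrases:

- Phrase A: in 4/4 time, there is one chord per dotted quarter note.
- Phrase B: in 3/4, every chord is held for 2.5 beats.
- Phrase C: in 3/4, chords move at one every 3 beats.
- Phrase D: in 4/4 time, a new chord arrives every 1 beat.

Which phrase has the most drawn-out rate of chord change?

A: each chord is 1.5 beats in 4/4, so 8/3 per bar.
B: each chord is 2.5 beats in 3/4, so 1.2 per bar.
C: each chord is 3 beats in 3/4, so 1 per bar.
D: each chord is 1 beat in 4/4, so 4 per bar.
Slowest is C at 1 chords/bar.

Phrase C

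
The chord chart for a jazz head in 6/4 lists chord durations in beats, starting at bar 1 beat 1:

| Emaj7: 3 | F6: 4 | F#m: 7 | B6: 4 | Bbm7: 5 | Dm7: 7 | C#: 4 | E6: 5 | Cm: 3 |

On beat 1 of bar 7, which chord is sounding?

Beat 1 of bar 7 is beat (7−1)×6 + 1 = 37 overall.
Running totals: Emaj7 ends at 3, F6 ends at 7, F#m ends at 14, B6 ends at 18, Bbm7 ends at 23, Dm7 ends at 30, C# ends at 34, E6 ends at 39.
Beat 37 falls within E6.

E6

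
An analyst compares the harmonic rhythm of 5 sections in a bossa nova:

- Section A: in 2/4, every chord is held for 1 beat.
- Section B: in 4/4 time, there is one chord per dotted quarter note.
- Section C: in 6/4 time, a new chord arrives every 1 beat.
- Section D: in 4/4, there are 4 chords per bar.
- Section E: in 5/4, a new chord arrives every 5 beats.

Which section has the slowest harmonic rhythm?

A: 2/1 = 2 chords/bar.
B: 4/1.5 = 8/3 chords/bar.
C: 6/1 = 6 chords/bar.
D: 4/1 = 4 chords/bar.
E: 5/5 = 1 chord/bar.
Slowest is E at 1 chords/bar.

Section E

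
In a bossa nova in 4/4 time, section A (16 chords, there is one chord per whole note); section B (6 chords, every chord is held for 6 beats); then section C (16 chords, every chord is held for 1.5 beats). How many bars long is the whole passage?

A: 16 × 4 = 64 beats = 16 bars.
B: 6 × 6 = 36 beats = 9 bars.
C: 16 × 1.5 = 24 beats = 6 bars.
Total: 16 + 9 + 6 = 31 bars.

31 bars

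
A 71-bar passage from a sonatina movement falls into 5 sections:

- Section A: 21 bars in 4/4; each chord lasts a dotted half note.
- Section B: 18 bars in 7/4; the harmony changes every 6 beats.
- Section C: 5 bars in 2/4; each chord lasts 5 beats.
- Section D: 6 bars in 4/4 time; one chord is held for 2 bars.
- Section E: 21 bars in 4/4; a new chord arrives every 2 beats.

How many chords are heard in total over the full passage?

96 chords

A: 21·4 = 84 beats, 84/3 = 28 chords.
B: 18·7 = 126 beats, 126/6 = 21 chords.
C: 5·2 = 10 beats, 10/5 = 2 chords.
D: 6·4 = 24 beats, 24/8 = 3 chords.
E: 21·4 = 84 beats, 84/2 = 42 chords.
Total: 28 + 21 + 2 + 3 + 42 = 96.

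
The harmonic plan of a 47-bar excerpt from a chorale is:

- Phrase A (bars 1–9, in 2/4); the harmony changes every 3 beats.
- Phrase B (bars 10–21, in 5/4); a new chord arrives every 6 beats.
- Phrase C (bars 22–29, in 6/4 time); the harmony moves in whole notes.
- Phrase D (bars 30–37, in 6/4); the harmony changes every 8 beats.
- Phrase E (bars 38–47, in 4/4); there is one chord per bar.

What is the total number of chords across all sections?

A: 9 bars × 2 beats = 18 beats; 3 beats/chord → 6 chords.
B: 12 bars × 5 beats = 60 beats; 6 beats/chord → 10 chords.
C: 8 bars × 6 beats = 48 beats; 4 beats/chord → 12 chords.
D: 8 bars × 6 beats = 48 beats; 8 beats/chord → 6 chords.
E: 10 bars × 4 beats = 40 beats; 4 beats/chord → 10 chords.
Total: 6 + 10 + 12 + 6 + 10 = 44.

44 chords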